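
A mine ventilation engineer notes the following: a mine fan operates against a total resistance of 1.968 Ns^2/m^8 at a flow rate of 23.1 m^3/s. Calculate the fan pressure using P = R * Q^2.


Compute Q^2:
Q^2 = 23.1^2 = 533.61
Compute pressure:
P = R * Q^2 = 1.968 * 533.61
= 1050.1445 Pa

1050.1445 Pa


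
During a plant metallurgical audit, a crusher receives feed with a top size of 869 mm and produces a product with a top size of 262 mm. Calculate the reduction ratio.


3.3168

Reduction ratio = feed size / product size
= 869 / 262
= 3.3168


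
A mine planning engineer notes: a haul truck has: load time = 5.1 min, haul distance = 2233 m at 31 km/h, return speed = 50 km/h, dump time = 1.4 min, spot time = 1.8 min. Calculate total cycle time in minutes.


15.3015 min

Convert haul speed to m/min: 31 * 1000/60 = 516.6666667 m/min
Haul time = 2233 / 516.6666667 = 4.321935484 min
Convert return speed to m/min: 50 * 1000/60 = 833.3333333 m/min
Return time = 2233 / 833.3333333 = 2.6796 min
Total cycle time:
= 5.1 + 4.321935484 + 1.4 + 2.6796 + 1.8
= 15.3015 min


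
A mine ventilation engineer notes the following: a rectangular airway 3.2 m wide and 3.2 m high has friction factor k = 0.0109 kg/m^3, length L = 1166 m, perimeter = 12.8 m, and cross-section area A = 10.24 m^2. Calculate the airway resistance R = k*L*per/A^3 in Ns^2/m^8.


Compute the numerator:
k * L * per = 0.0109 * 1166 * 12.8
= 162.68032
Compute the denominator:
A^3 = 10.24^3 = 1073.741824
Resistance:
R = 162.68032 / 1073.741824
= 0.1515 Ns^2/m^8

0.1515 Ns^2/m^8


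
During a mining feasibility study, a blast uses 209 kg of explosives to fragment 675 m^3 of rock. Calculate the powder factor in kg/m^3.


0.3096 kg/m^3

Powder factor = explosive mass / rock volume
= 209 / 675
= 0.3096 kg/m^3


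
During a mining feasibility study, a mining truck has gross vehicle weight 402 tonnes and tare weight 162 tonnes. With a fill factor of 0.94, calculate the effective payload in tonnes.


Maximum payload = gross - tare
= 402 - 162 = 240 tonnes
Effective payload = max payload * fill factor
= 240 * 0.94
= 225.6 tonnes

225.6 tonnes


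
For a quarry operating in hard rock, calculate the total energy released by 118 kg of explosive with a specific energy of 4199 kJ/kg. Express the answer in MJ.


Energy = mass * specific_energy / 1000
= 118 * 4199 / 1000
= 495482 / 1000
= 495.482 MJ

495.482 MJ


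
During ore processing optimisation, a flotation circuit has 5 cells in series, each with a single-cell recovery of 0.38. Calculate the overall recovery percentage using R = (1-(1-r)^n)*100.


Complement of single-cell recovery:
1 - r = 1 - 0.38 = 0.62
Raise to power n:
(1 - r)^5 = 0.62^5 = 0.0916132832
Overall recovery:
R = (1 - 0.0916132832) * 100
= 90.8387%

90.8387%


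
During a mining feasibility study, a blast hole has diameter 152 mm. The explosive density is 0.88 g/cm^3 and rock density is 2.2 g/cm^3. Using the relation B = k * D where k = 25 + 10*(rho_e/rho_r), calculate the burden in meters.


First, compute k:
rho_e / rho_r = 0.88 / 2.2 = 0.4
k = 25 + 10 * 0.4 = 29
Then, compute burden:
B = k * D / 1000 = 29 * 152 / 1000
= 4408 / 1000
= 4.408 m

4.408 m


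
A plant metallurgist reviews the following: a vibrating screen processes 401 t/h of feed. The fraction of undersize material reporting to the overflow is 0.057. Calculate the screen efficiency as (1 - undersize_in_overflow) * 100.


94.3%

Screen efficiency = (1 - fraction of undersize in overflow) * 100
= (1 - 0.057) * 100
= 0.943 * 100
= 94.3%


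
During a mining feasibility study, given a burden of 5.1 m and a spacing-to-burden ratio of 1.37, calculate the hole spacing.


Spacing = burden * ratio
= 5.1 * 1.37
= 6.987 m

6.987 m


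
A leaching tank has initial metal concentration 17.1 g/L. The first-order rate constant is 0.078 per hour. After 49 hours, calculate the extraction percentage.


Compute the exponent:
-k * t = -0.078 * 49 = -3.822
Remaining concentration:
C = 17.1 * exp(-3.822)
= 17.1 * 0.02188398912
= 0.3742162139 g/L
Extracted = 17.1 - 0.3742162139 = 16.72578379 g/L
Extraction % = 16.72578379 / 17.1 * 100
= 97.8116%

97.8116%


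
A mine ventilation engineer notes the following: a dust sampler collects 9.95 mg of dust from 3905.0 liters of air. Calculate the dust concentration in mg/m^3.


Convert liters to m^3: 1 m^3 = 1000 L
Concentration = mass / volume * 1000
= 9.95 / 3905.0 * 1000
= 0.002548015365 * 1000
= 2.548 mg/m^3

2.548 mg/m^3


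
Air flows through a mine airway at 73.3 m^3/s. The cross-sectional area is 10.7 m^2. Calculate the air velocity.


6.8505 m/s

Velocity = flow rate / cross-sectional area
= 73.3 / 10.7
= 6.8505 m/s


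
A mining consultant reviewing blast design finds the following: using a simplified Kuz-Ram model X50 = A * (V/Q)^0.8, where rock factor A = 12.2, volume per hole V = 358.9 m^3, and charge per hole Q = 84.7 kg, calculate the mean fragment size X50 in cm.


38.7286 cm

Compute V/Q:
V/Q = 358.9 / 84.7 = 4.237308146
Raise to the power 0.8:
(V/Q)^0.8 = 4.237308146^0.8 = 3.17447593
Multiply by A:
X50 = 12.2 * 3.17447593
= 38.7286 cm


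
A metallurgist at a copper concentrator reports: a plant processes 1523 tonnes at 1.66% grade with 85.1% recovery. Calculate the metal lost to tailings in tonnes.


3.767 tonnes

Total metal in feed:
= 1523 * 1.66 / 100 = 25.2818 tonnes
Metal recovered:
= 25.2818 * 85.1 / 100 = 21.5148118 tonnes
Metal lost to tailings:
= 25.2818 - 21.5148118
= 3.767 tonnes


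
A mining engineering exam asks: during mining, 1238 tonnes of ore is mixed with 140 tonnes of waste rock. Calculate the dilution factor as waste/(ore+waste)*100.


Total material = ore + waste
= 1238 + 140 = 1378 tonnes
Dilution = waste / total * 100
= 140 / 1378 * 100
= 0.1015965167 * 100
= 10.1597%

10.1597%


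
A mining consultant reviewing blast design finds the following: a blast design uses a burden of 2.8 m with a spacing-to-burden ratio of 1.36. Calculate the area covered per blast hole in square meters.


10.6624 m^2

First, find the spacing:
Spacing = burden * ratio = 2.8 * 1.36
= 3.808 m
Then, calculate the area:
Area = burden * spacing = 2.8 * 3.808
= 10.6624 m^2


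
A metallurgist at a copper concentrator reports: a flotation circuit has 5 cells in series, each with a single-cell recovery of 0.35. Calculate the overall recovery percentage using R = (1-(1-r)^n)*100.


88.3971%

Complement of single-cell recovery:
1 - r = 1 - 0.35 = 0.65
Raise to power n:
(1 - r)^5 = 0.65^5 = 0.1160290625
Overall recovery:
R = (1 - 0.1160290625) * 100
= 88.3971%


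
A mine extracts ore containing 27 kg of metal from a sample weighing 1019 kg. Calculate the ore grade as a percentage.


Ore grade = (metal mass / ore mass) * 100
= (27 / 1019) * 100
= 0.02649656526 * 100
= 2.6497%

2.6497%


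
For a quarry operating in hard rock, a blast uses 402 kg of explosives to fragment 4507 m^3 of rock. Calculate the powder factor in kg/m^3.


Powder factor = explosive mass / rock volume
= 402 / 4507
= 0.0892 kg/m^3

0.0892 kg/m^3


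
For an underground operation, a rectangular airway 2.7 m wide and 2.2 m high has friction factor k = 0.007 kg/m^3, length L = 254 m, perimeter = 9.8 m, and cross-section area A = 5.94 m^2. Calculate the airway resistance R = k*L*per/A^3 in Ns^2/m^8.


0.0831 Ns^2/m^8

Compute the numerator:
k * L * per = 0.007 * 254 * 9.8
= 17.4244
Compute the denominator:
A^3 = 5.94^3 = 209.584584
Resistance:
R = 17.4244 / 209.584584
= 0.0831 Ns^2/m^8


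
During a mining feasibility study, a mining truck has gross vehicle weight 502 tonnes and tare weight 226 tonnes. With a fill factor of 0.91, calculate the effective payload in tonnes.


251.16 tonnes

Maximum payload = gross - tare
= 502 - 226 = 276 tonnes
Effective payload = max payload * fill factor
= 276 * 0.91
= 251.16 tonnes


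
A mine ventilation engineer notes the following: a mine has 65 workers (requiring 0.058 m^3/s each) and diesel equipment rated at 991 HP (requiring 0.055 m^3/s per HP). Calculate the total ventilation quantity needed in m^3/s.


Airflow for workers:
Q_people = 65 * 0.058 = 3.77 m^3/s
Airflow for diesel equipment:
Q_diesel = 991 * 0.055 = 54.505 m^3/s
Total ventilation:
Q_total = 3.77 + 54.505
= 58.275 m^3/s

58.275 m^3/s


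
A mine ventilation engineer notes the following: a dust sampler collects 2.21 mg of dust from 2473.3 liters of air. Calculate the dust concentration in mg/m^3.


0.8935 mg/m^3

Convert liters to m^3: 1 m^3 = 1000 L
Concentration = mass / volume * 1000
= 2.21 / 2473.3 * 1000
= 0.0008935430397 * 1000
= 0.8935 mg/m^3


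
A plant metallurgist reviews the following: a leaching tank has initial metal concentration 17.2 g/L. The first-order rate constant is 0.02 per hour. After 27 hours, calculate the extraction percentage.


Compute the exponent:
-k * t = -0.02 * 27 = -0.54
Remaining concentration:
C = 17.2 * exp(-0.54)
= 17.2 * 0.5827482524
= 10.02326994 g/L
Extracted = 17.2 - 10.02326994 = 7.176730059 g/L
Extraction % = 7.176730059 / 17.2 * 100
= 41.7252%

41.7252%


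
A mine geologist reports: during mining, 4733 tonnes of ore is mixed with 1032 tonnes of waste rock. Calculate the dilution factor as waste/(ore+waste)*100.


17.9011%

Total material = ore + waste
= 4733 + 1032 = 5765 tonnes
Dilution = waste / total * 100
= 1032 / 5765 * 100
= 0.1790112749 * 100
= 17.9011%


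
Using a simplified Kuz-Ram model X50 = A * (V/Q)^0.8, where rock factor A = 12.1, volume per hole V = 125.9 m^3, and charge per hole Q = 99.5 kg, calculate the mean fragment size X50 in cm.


14.6065 cm

Compute V/Q:
V/Q = 125.9 / 99.5 = 1.265326633
Raise to the power 0.8:
(V/Q)^0.8 = 1.265326633^0.8 = 1.207152448
Multiply by A:
X50 = 12.1 * 1.207152448
= 14.6065 cm


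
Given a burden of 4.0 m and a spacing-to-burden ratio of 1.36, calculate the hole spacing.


5.44 m

Spacing = burden * ratio
= 4.0 * 1.36
= 5.44 m


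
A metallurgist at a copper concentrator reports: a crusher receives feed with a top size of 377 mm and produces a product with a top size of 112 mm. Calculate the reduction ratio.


Reduction ratio = feed size / product size
= 377 / 112
= 3.3661

3.3661


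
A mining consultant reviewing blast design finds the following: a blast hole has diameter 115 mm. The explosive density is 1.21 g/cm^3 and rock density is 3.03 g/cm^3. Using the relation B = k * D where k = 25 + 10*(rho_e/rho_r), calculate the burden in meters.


First, compute k:
rho_e / rho_r = 1.21 / 3.03 = 0.399339934
k = 25 + 10 * 0.399339934 = 28.99339934
Then, compute burden:
B = k * D / 1000 = 28.99339934 * 115 / 1000
= 3334.240924 / 1000
= 3.3342 m

3.3342 m


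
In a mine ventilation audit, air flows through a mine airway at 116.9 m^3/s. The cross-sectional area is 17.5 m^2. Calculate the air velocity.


Velocity = flow rate / cross-sectional area
= 116.9 / 17.5
= 6.68 m/s

6.68 m/s


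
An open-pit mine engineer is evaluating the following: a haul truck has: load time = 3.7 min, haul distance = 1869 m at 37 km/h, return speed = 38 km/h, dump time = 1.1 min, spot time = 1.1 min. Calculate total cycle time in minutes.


Convert haul speed to m/min: 37 * 1000/60 = 616.6666667 m/min
Haul time = 1869 / 616.6666667 = 3.030810811 min
Convert return speed to m/min: 38 * 1000/60 = 633.3333333 m/min
Return time = 1869 / 633.3333333 = 2.951052632 min
Total cycle time:
= 3.7 + 3.030810811 + 1.1 + 2.951052632 + 1.1
= 11.8819 min

11.8819 min


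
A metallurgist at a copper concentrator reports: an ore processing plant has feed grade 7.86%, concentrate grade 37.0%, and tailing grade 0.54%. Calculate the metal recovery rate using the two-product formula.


Using the two-product formula:
R = 100 * c * (f - t) / (f * (c - t))
Numerator = 100 * 37.0 * (7.86 - 0.54)
= 100 * 37.0 * 7.32
= 27084.0
Denominator = 7.86 * (37.0 - 0.54)
= 7.86 * 36.46
= 286.5756
R = 27084.0 / 286.5756
= 94.5091%

94.5091%


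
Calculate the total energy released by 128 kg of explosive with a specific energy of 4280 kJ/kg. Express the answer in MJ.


Energy = mass * specific_energy / 1000
= 128 * 4280 / 1000
= 547840 / 1000
= 547.84 MJ

547.84 MJ


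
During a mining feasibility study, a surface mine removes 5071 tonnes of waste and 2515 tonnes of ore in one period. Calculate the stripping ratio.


Stripping ratio = waste tonnage / ore tonnage
= 5071 / 2515
= 2.0163

2.0163


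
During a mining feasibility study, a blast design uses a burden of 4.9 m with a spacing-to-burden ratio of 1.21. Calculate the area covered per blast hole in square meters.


29.0521 m^2

First, find the spacing:
Spacing = burden * ratio = 4.9 * 1.21
= 5.929 m
Then, calculate the area:
Area = burden * spacing = 4.9 * 5.929
= 29.0521 m^2


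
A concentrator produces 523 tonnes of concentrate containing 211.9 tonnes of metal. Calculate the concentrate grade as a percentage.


40.5163%

Grade = (metal in concentrate / concentrate mass) * 100
= (211.9 / 523) * 100
= 0.4051625239 * 100
= 40.5163%


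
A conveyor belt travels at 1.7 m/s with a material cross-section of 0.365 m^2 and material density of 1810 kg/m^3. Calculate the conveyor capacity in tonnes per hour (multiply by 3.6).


4043.178 t/h

Volumetric flow = speed * area
= 1.7 * 0.365 = 0.6205 m^3/s
Mass flow = volumetric * density
= 0.6205 * 1810 = 1123.105 kg/s
Convert to t/h: multiply by 3.6
Capacity = 1123.105 * 3.6
= 4043.178 t/h


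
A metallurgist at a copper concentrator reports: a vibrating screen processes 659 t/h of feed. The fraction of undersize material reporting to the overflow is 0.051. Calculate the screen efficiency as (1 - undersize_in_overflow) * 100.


94.9%

Screen efficiency = (1 - fraction of undersize in overflow) * 100
= (1 - 0.051) * 100
= 0.949 * 100
= 94.9%


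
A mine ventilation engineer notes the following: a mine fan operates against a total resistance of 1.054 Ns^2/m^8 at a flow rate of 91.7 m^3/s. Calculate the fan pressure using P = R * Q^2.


Compute Q^2:
Q^2 = 91.7^2 = 8408.89
Compute pressure:
P = R * Q^2 = 1.054 * 8408.89
= 8862.9701 Pa

8862.9701 Pa


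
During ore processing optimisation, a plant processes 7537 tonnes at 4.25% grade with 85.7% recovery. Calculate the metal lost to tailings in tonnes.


45.8061 tonnes

Total metal in feed:
= 7537 * 4.25 / 100 = 320.3225 tonnes
Metal recovered:
= 320.3225 * 85.7 / 100 = 274.5163825 tonnes
Metal lost to tailings:
= 320.3225 - 274.5163825
= 45.8061 tonnes


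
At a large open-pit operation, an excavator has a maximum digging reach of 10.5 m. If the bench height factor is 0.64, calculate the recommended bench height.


6.72 m

Bench height = reach * factor
= 10.5 * 0.64
= 6.72 m


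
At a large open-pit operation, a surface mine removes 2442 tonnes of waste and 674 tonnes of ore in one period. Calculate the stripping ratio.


3.6231

Stripping ratio = waste tonnage / ore tonnage
= 2442 / 674
= 3.6231


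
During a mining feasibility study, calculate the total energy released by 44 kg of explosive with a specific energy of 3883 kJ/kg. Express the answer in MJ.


Energy = mass * specific_energy / 1000
= 44 * 3883 / 1000
= 170852 / 1000
= 170.852 MJ

170.852 MJ


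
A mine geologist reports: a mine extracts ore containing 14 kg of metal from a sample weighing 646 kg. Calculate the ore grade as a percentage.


2.1672%

Ore grade = (metal mass / ore mass) * 100
= (14 / 646) * 100
= 0.02167182663 * 100
= 2.1672%


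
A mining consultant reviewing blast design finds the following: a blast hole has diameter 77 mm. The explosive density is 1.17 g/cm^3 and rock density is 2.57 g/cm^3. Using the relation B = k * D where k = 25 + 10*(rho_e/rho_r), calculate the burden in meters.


2.2755 m

First, compute k:
rho_e / rho_r = 1.17 / 2.57 = 0.4552529183
k = 25 + 10 * 0.4552529183 = 29.55252918
Then, compute burden:
B = k * D / 1000 = 29.55252918 * 77 / 1000
= 2275.544747 / 1000
= 2.2755 m


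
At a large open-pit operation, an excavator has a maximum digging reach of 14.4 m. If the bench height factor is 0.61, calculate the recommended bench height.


Bench height = reach * factor
= 14.4 * 0.61
= 8.784 m

8.784 m


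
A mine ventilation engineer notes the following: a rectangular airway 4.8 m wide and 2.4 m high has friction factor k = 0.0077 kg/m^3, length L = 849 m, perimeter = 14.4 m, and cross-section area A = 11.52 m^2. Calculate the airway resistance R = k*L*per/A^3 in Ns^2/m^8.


0.0616 Ns^2/m^8

Compute the numerator:
k * L * per = 0.0077 * 849 * 14.4
= 94.13712
Compute the denominator:
A^3 = 11.52^3 = 1528.823808
Resistance:
R = 94.13712 / 1528.823808
= 0.0616 Ns^2/m^8


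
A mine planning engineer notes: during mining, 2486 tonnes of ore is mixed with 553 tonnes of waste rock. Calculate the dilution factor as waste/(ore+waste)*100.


18.1968%

Total material = ore + waste
= 2486 + 553 = 3039 tonnes
Dilution = waste / total * 100
= 553 / 3039 * 100
= 0.1819677526 * 100
= 18.1968%


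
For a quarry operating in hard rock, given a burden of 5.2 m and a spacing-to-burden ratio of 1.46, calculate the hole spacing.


7.592 m

Spacing = burden * ratio
= 5.2 * 1.46
= 7.592 m


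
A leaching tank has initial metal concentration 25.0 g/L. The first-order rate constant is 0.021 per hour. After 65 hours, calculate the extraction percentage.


Compute the exponent:
-k * t = -0.021 * 65 = -1.365
Remaining concentration:
C = 25.0 * exp(-1.365)
= 25.0 * 0.255380676
= 6.3845169 g/L
Extracted = 25.0 - 6.3845169 = 18.6154831 g/L
Extraction % = 18.6154831 / 25.0 * 100
= 74.4619%

74.4619%


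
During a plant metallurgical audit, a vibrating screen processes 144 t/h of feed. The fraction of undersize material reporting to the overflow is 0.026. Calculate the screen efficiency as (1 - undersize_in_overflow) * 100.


97.4%

Screen efficiency = (1 - fraction of undersize in overflow) * 100
= (1 - 0.026) * 100
= 0.974 * 100
= 97.4%


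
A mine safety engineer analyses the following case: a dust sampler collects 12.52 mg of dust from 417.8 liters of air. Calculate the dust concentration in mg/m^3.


Convert liters to m^3: 1 m^3 = 1000 L
Concentration = mass / volume * 1000
= 12.52 / 417.8 * 1000
= 0.02996649114 * 1000
= 29.9665 mg/m^3

29.9665 mg/m^3


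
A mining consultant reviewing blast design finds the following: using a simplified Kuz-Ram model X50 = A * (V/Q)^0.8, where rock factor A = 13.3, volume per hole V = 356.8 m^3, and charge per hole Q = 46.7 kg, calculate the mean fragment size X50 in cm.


Compute V/Q:
V/Q = 356.8 / 46.7 = 7.640256959
Raise to the power 0.8:
(V/Q)^0.8 = 7.640256959^0.8 = 5.087288558
Multiply by A:
X50 = 13.3 * 5.087288558
= 67.6609 cm

67.6609 cm


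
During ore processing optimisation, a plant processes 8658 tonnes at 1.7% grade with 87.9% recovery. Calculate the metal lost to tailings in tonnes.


Total metal in feed:
= 8658 * 1.7 / 100 = 147.186 tonnes
Metal recovered:
= 147.186 * 87.9 / 100 = 129.376494 tonnes
Metal lost to tailings:
= 147.186 - 129.376494
= 17.8095 tonnes

17.8095 tonnes


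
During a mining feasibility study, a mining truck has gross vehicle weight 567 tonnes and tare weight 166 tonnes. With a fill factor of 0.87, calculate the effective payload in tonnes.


Maximum payload = gross - tare
= 567 - 166 = 401 tonnes
Effective payload = max payload * fill factor
= 401 * 0.87
= 348.87 tonnes

348.87 tonnes


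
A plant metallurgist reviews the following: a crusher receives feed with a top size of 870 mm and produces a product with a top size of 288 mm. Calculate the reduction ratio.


3.0208

Reduction ratio = feed size / product size
= 870 / 288
= 3.0208


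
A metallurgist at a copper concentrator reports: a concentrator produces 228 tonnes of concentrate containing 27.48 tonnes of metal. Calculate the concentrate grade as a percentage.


12.0526%

Grade = (metal in concentrate / concentrate mass) * 100
= (27.48 / 228) * 100
= 0.1205263158 * 100
= 12.0526%


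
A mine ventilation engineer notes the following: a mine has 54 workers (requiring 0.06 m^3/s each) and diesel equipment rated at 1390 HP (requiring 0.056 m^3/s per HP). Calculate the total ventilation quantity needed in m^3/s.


Airflow for workers:
Q_people = 54 * 0.06 = 3.24 m^3/s
Airflow for diesel equipment:
Q_diesel = 1390 * 0.056 = 77.84 m^3/s
Total ventilation:
Q_total = 3.24 + 77.84
= 81.08 m^3/s

81.08 m^3/s


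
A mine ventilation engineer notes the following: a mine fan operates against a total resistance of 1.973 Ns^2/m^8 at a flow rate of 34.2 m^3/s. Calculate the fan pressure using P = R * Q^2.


2307.6997 Pa

Compute Q^2:
Q^2 = 34.2^2 = 1169.64
Compute pressure:
P = R * Q^2 = 1.973 * 1169.64
= 2307.6997 Pa


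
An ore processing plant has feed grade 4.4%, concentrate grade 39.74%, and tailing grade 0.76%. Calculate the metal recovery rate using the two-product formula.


84.3402%

Using the two-product formula:
R = 100 * c * (f - t) / (f * (c - t))
Numerator = 100 * 39.74 * (4.4 - 0.76)
= 100 * 39.74 * 3.64
= 14465.36
Denominator = 4.4 * (39.74 - 0.76)
= 4.4 * 38.98
= 171.512
R = 14465.36 / 171.512
= 84.3402%


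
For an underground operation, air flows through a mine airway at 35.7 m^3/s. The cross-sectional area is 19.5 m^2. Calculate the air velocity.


1.8308 m/s

Velocity = flow rate / cross-sectional area
= 35.7 / 19.5
= 1.8308 m/s


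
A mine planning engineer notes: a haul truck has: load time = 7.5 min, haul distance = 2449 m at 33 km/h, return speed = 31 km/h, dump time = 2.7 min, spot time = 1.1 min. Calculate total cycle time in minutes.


Convert haul speed to m/min: 33 * 1000/60 = 550 m/min
Haul time = 2449 / 550 = 4.452727273 min
Convert return speed to m/min: 31 * 1000/60 = 516.6666667 m/min
Return time = 2449 / 516.6666667 = 4.74 min
Total cycle time:
= 7.5 + 4.452727273 + 2.7 + 4.74 + 1.1
= 20.4927 min

20.4927 min


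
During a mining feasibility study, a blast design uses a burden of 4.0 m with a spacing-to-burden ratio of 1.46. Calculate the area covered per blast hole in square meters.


23.36 m^2

First, find the spacing:
Spacing = burden * ratio = 4.0 * 1.46
= 5.84 m
Then, calculate the area:
Area = burden * spacing = 4.0 * 5.84
= 23.36 m^2


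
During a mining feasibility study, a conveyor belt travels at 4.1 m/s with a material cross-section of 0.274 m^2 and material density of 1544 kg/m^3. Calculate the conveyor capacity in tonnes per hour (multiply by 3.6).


6244.3066 t/h

Volumetric flow = speed * area
= 4.1 * 0.274 = 1.1234 m^3/s
Mass flow = volumetric * density
= 1.1234 * 1544 = 1734.5296 kg/s
Convert to t/h: multiply by 3.6
Capacity = 1734.5296 * 3.6
= 6244.3066 t/h


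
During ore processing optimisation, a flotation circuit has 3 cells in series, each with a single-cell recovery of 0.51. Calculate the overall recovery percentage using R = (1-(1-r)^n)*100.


Complement of single-cell recovery:
1 - r = 1 - 0.51 = 0.49
Raise to power n:
(1 - r)^3 = 0.49^3 = 0.117649
Overall recovery:
R = (1 - 0.117649) * 100
= 88.2351%

88.2351%


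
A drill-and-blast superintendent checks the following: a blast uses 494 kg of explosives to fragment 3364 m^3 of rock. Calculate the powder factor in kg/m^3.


Powder factor = explosive mass / rock volume
= 494 / 3364
= 0.1468 kg/m^3

0.1468 kg/m^3


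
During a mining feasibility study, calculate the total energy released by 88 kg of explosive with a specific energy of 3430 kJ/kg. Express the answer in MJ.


301.84 MJ

Energy = mass * specific_energy / 1000
= 88 * 3430 / 1000
= 301840 / 1000
= 301.84 MJ


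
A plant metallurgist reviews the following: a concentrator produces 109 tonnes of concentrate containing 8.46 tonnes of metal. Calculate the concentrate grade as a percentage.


Grade = (metal in concentrate / concentrate mass) * 100
= (8.46 / 109) * 100
= 0.0776146789 * 100
= 7.7615%

7.7615%


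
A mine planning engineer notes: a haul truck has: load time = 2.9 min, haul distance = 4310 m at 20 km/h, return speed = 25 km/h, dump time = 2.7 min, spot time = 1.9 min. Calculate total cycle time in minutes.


30.774 min

Convert haul speed to m/min: 20 * 1000/60 = 333.3333333 m/min
Haul time = 4310 / 333.3333333 = 12.93 min
Convert return speed to m/min: 25 * 1000/60 = 416.6666667 m/min
Return time = 4310 / 416.6666667 = 10.344 min
Total cycle time:
= 2.9 + 12.93 + 2.7 + 10.344 + 1.9
= 30.774 min


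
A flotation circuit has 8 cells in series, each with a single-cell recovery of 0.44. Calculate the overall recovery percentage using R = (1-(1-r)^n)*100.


Complement of single-cell recovery:
1 - r = 1 - 0.44 = 0.56
Raise to power n:
(1 - r)^8 = 0.56^8 = 0.009671731157
Overall recovery:
R = (1 - 0.009671731157) * 100
= 99.0328%

99.0328%


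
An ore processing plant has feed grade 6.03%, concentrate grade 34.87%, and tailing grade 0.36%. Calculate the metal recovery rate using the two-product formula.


95.0107%

Using the two-product formula:
R = 100 * c * (f - t) / (f * (c - t))
Numerator = 100 * 34.87 * (6.03 - 0.36)
= 100 * 34.87 * 5.67
= 19771.29
Denominator = 6.03 * (34.87 - 0.36)
= 6.03 * 34.51
= 208.0953
R = 19771.29 / 208.0953
= 95.0107%


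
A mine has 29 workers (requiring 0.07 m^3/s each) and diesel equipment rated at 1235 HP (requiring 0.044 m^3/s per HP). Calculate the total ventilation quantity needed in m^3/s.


56.37 m^3/s

Airflow for workers:
Q_people = 29 * 0.07 = 2.03 m^3/s
Airflow for diesel equipment:
Q_diesel = 1235 * 0.044 = 54.34 m^3/s
Total ventilation:
Q_total = 2.03 + 54.34
= 56.37 m^3/s


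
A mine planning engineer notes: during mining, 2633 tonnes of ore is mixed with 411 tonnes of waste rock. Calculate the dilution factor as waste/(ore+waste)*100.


Total material = ore + waste
= 2633 + 411 = 3044 tonnes
Dilution = waste / total * 100
= 411 / 3044 * 100
= 0.1350197109 * 100
= 13.502%

13.502%


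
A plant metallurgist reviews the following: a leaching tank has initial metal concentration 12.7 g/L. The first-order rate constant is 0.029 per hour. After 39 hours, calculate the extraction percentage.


Compute the exponent:
-k * t = -0.029 * 39 = -1.131
Remaining concentration:
C = 12.7 * exp(-1.131)
= 12.7 * 0.3227103846
= 4.098421885 g/L
Extracted = 12.7 - 4.098421885 = 8.601578115 g/L
Extraction % = 8.601578115 / 12.7 * 100
= 67.729%

67.729%


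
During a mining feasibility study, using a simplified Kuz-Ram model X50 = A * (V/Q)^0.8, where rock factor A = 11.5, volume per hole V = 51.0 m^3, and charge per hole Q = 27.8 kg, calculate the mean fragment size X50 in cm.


Compute V/Q:
V/Q = 51.0 / 27.8 = 1.834532374
Raise to the power 0.8:
(V/Q)^0.8 = 1.834532374^0.8 = 1.6248763
Multiply by A:
X50 = 11.5 * 1.6248763
= 18.6861 cm

18.6861 cm


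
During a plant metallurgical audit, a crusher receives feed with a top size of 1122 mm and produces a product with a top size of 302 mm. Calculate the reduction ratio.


3.7152

Reduction ratio = feed size / product size
= 1122 / 302
= 3.7152


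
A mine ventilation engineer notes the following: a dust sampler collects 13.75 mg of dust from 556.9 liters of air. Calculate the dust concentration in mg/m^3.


Convert liters to m^3: 1 m^3 = 1000 L
Concentration = mass / volume * 1000
= 13.75 / 556.9 * 1000
= 0.0246902496 * 1000
= 24.6902 mg/m^3

24.6902 mg/m^3


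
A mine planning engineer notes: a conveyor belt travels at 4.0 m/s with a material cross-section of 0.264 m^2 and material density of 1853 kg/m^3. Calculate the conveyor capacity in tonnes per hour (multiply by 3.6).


7044.3648 t/h

Volumetric flow = speed * area
= 4.0 * 0.264 = 1.056 m^3/s
Mass flow = volumetric * density
= 1.056 * 1853 = 1956.768 kg/s
Convert to t/h: multiply by 3.6
Capacity = 1956.768 * 3.6
= 7044.3648 t/h


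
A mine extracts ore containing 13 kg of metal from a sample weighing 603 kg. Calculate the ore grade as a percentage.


2.1559%

Ore grade = (metal mass / ore mass) * 100
= (13 / 603) * 100
= 0.02155887231 * 100
= 2.1559%


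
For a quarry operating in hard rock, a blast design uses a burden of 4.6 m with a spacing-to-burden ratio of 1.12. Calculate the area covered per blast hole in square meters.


First, find the spacing:
Spacing = burden * ratio = 4.6 * 1.12
= 5.152 m
Then, calculate the area:
Area = burden * spacing = 4.6 * 5.152
= 23.6992 m^2

23.6992 m^2


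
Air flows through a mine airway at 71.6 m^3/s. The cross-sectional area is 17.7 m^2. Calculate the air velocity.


4.0452 m/s

Velocity = flow rate / cross-sectional area
= 71.6 / 17.7
= 4.0452 m/s


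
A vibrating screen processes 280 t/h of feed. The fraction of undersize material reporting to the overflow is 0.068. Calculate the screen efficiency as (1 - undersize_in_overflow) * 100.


93.2%

Screen efficiency = (1 - fraction of undersize in overflow) * 100
= (1 - 0.068) * 100
= 0.932 * 100
= 93.2%


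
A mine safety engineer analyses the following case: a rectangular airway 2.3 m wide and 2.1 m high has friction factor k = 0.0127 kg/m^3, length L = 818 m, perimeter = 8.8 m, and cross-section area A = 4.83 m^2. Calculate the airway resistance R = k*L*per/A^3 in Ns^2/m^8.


Compute the numerator:
k * L * per = 0.0127 * 818 * 8.8
= 91.41968
Compute the denominator:
A^3 = 4.83^3 = 112.678587
Resistance:
R = 91.41968 / 112.678587
= 0.8113 Ns^2/m^8

0.8113 Ns^2/m^8


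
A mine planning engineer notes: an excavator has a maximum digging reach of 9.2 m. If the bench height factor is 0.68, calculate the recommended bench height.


6.256 m

Bench height = reach * factor
= 9.2 * 0.68
= 6.256 m


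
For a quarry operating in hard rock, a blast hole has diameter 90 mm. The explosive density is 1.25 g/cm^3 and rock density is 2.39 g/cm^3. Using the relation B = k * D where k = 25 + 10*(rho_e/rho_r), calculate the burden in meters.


2.7207 m

First, compute k:
rho_e / rho_r = 1.25 / 2.39 = 0.5230125523
k = 25 + 10 * 0.5230125523 = 30.23012552
Then, compute burden:
B = k * D / 1000 = 30.23012552 * 90 / 1000
= 2720.711297 / 1000
= 2.7207 m


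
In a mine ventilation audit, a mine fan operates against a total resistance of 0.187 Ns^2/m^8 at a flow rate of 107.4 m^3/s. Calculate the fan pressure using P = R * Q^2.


2157.0001 Pa

Compute Q^2:
Q^2 = 107.4^2 = 11534.76
Compute pressure:
P = R * Q^2 = 0.187 * 11534.76
= 2157.0001 Pa


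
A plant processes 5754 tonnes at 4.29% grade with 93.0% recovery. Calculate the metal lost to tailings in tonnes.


17.2793 tonnes

Total metal in feed:
= 5754 * 4.29 / 100 = 246.8466 tonnes
Metal recovered:
= 246.8466 * 93.0 / 100 = 229.567338 tonnes
Metal lost to tailings:
= 246.8466 - 229.567338
= 17.2793 tonnes


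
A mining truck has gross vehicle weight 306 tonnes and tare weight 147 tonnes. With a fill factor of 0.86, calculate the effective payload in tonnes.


Maximum payload = gross - tare
= 306 - 147 = 159 tonnes
Effective payload = max payload * fill factor
= 159 * 0.86
= 136.74 tonnes

136.74 tonnes


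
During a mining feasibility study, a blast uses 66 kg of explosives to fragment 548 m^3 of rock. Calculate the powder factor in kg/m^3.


0.1204 kg/m^3

Powder factor = explosive mass / rock volume
= 66 / 548
= 0.1204 kg/m^3


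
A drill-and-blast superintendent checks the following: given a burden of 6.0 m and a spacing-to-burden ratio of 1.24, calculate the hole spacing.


7.44 m

Spacing = burden * ratio
= 6.0 * 1.24
= 7.44 m


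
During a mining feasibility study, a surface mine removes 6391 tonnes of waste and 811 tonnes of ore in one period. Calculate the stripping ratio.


7.8804

Stripping ratio = waste tonnage / ore tonnage
= 6391 / 811
= 7.8804


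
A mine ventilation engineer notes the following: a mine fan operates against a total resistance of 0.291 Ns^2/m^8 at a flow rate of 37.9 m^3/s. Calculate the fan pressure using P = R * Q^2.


Compute Q^2:
Q^2 = 37.9^2 = 1436.41
Compute pressure:
P = R * Q^2 = 0.291 * 1436.41
= 417.9953 Pa

417.9953 Pa


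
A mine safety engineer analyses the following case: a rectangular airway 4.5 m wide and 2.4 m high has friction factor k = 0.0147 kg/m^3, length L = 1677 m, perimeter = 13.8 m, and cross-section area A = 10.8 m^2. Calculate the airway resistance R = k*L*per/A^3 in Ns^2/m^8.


Compute the numerator:
k * L * per = 0.0147 * 1677 * 13.8
= 340.19622
Compute the denominator:
A^3 = 10.8^3 = 1259.712
Resistance:
R = 340.19622 / 1259.712
= 0.2701 Ns^2/m^8

0.2701 Ns^2/m^8


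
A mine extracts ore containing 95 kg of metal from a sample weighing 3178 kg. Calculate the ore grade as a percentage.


Ore grade = (metal mass / ore mass) * 100
= (95 / 3178) * 100
= 0.02989301447 * 100
= 2.9893%

2.9893%


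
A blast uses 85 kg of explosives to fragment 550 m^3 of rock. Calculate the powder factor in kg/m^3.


0.1545 kg/m^3

Powder factor = explosive mass / rock volume
= 85 / 550
= 0.1545 kg/m^3


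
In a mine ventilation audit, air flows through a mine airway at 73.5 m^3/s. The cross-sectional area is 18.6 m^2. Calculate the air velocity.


Velocity = flow rate / cross-sectional area
= 73.5 / 18.6
= 3.9516 m/s

3.9516 m/s


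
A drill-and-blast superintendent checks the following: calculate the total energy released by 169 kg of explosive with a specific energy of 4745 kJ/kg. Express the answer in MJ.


Energy = mass * specific_energy / 1000
= 169 * 4745 / 1000
= 801905 / 1000
= 801.905 MJ

801.905 MJ


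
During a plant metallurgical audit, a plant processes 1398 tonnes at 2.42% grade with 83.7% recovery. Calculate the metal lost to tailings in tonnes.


Total metal in feed:
= 1398 * 2.42 / 100 = 33.8316 tonnes
Metal recovered:
= 33.8316 * 83.7 / 100 = 28.3170492 tonnes
Metal lost to tailings:
= 33.8316 - 28.3170492
= 5.5146 tonnes

5.5146 tonnes


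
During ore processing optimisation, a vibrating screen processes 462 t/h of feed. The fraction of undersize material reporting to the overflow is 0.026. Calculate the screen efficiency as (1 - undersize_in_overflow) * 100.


Screen efficiency = (1 - fraction of undersize in overflow) * 100
= (1 - 0.026) * 100
= 0.974 * 100
= 97.4%

97.4%


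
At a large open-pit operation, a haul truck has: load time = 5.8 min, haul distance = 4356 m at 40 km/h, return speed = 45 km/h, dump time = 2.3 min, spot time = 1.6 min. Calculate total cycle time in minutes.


Convert haul speed to m/min: 40 * 1000/60 = 666.6666667 m/min
Haul time = 4356 / 666.6666667 = 6.534 min
Convert return speed to m/min: 45 * 1000/60 = 750 m/min
Return time = 4356 / 750 = 5.808 min
Total cycle time:
= 5.8 + 6.534 + 2.3 + 5.808 + 1.6
= 22.042 min

22.042 min


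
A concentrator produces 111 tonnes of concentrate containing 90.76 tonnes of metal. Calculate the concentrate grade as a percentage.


Grade = (metal in concentrate / concentrate mass) * 100
= (90.76 / 111) * 100
= 0.8176576577 * 100
= 81.7658%

81.7658%


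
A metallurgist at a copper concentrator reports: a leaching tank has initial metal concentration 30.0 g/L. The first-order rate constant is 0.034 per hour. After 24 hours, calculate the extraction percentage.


55.7803%

Compute the exponent:
-k * t = -0.034 * 24 = -0.816
Remaining concentration:
C = 30.0 * exp(-0.816)
= 30.0 * 0.4421969093
= 13.26590728 g/L
Extracted = 30.0 - 13.26590728 = 16.73409272 g/L
Extraction % = 16.73409272 / 30.0 * 100
= 55.7803%


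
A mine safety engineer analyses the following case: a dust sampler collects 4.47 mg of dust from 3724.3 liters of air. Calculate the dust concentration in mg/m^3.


Convert liters to m^3: 1 m^3 = 1000 L
Concentration = mass / volume * 1000
= 4.47 / 3724.3 * 1000
= 0.001200225546 * 1000
= 1.2002 mg/m^3

1.2002 mg/m^3


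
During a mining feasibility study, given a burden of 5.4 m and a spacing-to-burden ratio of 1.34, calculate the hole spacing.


Spacing = burden * ratio
= 5.4 * 1.34
= 7.236 m

7.236 m


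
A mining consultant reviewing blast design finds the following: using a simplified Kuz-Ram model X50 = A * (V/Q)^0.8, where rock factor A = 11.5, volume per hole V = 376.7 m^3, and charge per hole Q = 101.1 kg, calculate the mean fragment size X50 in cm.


Compute V/Q:
V/Q = 376.7 / 101.1 = 3.726013848
Raise to the power 0.8:
(V/Q)^0.8 = 3.726013848^0.8 = 2.864148765
Multiply by A:
X50 = 11.5 * 2.864148765
= 32.9377 cm

32.9377 cm


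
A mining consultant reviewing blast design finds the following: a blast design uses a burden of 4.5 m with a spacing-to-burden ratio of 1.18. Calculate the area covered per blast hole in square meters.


23.895 m^2

First, find the spacing:
Spacing = burden * ratio = 4.5 * 1.18
= 5.31 m
Then, calculate the area:
Area = burden * spacing = 4.5 * 5.31
= 23.895 m^2


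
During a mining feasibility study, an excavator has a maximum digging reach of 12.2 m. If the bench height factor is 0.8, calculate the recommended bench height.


9.76 m

Bench height = reach * factor
= 12.2 * 0.8
= 9.76 m


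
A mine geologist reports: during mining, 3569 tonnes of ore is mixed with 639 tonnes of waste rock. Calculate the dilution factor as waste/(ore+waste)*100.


15.1854%

Total material = ore + waste
= 3569 + 639 = 4208 tonnes
Dilution = waste / total * 100
= 639 / 4208 * 100
= 0.1518536122 * 100
= 15.1854%


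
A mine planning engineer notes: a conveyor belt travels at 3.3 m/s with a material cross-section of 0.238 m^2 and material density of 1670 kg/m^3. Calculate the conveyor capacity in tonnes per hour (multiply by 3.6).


Volumetric flow = speed * area
= 3.3 * 0.238 = 0.7854 m^3/s
Mass flow = volumetric * density
= 0.7854 * 1670 = 1311.618 kg/s
Convert to t/h: multiply by 3.6
Capacity = 1311.618 * 3.6
= 4721.8248 t/h

4721.8248 t/h


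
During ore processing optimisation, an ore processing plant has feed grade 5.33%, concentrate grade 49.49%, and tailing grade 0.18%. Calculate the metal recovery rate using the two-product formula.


Using the two-product formula:
R = 100 * c * (f - t) / (f * (c - t))
Numerator = 100 * 49.49 * (5.33 - 0.18)
= 100 * 49.49 * 5.15
= 25487.35
Denominator = 5.33 * (49.49 - 0.18)
= 5.33 * 49.31
= 262.8223
R = 25487.35 / 262.8223
= 96.9756%

96.9756%


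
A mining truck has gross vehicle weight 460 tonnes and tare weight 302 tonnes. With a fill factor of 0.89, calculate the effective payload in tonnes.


Maximum payload = gross - tare
= 460 - 302 = 158 tonnes
Effective payload = max payload * fill factor
= 158 * 0.89
= 140.62 tonnes

140.62 tonnes


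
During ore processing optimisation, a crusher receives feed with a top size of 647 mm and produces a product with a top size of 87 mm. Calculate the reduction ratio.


7.4368

Reduction ratio = feed size / product size
= 647 / 87
= 7.4368


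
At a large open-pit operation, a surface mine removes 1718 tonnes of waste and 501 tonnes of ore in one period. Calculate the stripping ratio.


3.4291

Stripping ratio = waste tonnage / ore tonnage
= 1718 / 501
= 3.4291


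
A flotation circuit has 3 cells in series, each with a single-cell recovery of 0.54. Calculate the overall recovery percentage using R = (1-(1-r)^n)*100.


Complement of single-cell recovery:
1 - r = 1 - 0.54 = 0.46
Raise to power n:
(1 - r)^3 = 0.46^3 = 0.097336
Overall recovery:
R = (1 - 0.097336) * 100
= 90.2664%

90.2664%


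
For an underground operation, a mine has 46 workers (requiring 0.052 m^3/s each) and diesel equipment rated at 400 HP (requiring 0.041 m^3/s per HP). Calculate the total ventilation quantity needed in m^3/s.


18.792 m^3/s

Airflow for workers:
Q_people = 46 * 0.052 = 2.392 m^3/s
Airflow for diesel equipment:
Q_diesel = 400 * 0.041 = 16.4 m^3/s
Total ventilation:
Q_total = 2.392 + 16.4
= 18.792 m^3/s


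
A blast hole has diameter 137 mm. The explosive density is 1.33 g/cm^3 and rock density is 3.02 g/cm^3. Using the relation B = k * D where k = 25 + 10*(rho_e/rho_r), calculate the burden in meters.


4.0283 m

First, compute k:
rho_e / rho_r = 1.33 / 3.02 = 0.440397351
k = 25 + 10 * 0.440397351 = 29.40397351
Then, compute burden:
B = k * D / 1000 = 29.40397351 * 137 / 1000
= 4028.344371 / 1000
= 4.0283 m
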